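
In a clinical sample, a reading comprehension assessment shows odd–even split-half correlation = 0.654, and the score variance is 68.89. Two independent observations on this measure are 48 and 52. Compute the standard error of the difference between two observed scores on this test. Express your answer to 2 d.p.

SD = √68.89 = 8.30000
Spearman-Brown: r = 2(0.654) / (1 + 0.654) = 1.30800 / 1.65400 ≃ 0.79081
SEM = 8.30000 · √(1 − 0.79081) = 8.30000 · √0.20919 ≃ 8.30000 · 0.45737 ≃ 3.79619
SE_diff = √2 · SEM ≃ 5.36863

5.37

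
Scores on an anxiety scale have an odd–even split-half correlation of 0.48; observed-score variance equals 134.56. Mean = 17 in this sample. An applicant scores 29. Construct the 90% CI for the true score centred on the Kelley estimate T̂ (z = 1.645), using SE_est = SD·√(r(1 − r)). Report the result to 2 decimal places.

[15.67, 33.89]

σ = 134.56^(1/2) = 11.600
r_full = 2·0.48 / (1 + 0.48) ≃ 0.649
T̂ = 0.649(29) + 0.351(17) ≃ 24.784
SE_est = SD · √(r(1 − r)) = 11.600 · √0.228 ≃ 11.600 · 0.477 ≃ 5.538
90% CI: 24.784 ± 9.110 ≃ (15.674, 33.893)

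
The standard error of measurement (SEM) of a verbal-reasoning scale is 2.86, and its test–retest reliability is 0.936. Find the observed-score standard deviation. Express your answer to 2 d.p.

SD = SEM / √(1 − r) = 2.86 / √0.064 ≃ 2.86 / 0.253 ≃ 11.305

11.31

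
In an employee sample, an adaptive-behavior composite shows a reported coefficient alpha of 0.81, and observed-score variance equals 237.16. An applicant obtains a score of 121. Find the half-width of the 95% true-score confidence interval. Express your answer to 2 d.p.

SD = √237.16 ≃ 15.4000
The standard error of measurement is 15.4000×√(1 − 0.8100) ≃ 15.4000×0.4359 ≃ 6.7127.
1.96 × SEM ≃ 13.1569

13.16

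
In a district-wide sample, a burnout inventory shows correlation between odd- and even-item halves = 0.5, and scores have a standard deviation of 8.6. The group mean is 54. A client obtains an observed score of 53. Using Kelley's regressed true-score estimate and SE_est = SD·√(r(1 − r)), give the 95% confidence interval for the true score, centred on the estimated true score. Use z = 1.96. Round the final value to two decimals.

Full-length reliability (Spearman-Brown) = 2(0.5)/(1+0.5) ≈ 0.667
T̂ = r·X + (1 − r)·M = 0.667·53 + 0.333·54 ≈ 35.333 + 18.000 ≈ 53.333
SE_est = SD · √(r(1 − r)) = 8.600 · √0.222 ≈ 8.600 · 0.471 ≈ 4.054
95% CI: 53.333 ± 7.946 ≈ (45.387, 61.279)

[45.39, 61.28]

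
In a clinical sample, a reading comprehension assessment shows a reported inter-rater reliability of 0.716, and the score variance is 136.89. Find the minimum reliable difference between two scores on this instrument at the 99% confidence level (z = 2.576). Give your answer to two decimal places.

SD = √136.89 = 11.7000
SEM = 11.7000×√(1 − 0.7160) ≈ 6.2351
Standard error of the difference = 6.2351·√2 ≈ 8.8178
Smallest detectable difference = 2.576×8.8178 ≈ 22.7146

22.71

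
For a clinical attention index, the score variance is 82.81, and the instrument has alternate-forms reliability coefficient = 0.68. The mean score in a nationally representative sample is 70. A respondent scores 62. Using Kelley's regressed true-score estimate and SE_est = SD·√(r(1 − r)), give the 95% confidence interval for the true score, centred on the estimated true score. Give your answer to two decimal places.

SD = √82.81 ≈ 9.100
T̂ = r·X + (1 − r)·M = 0.680·62 + 0.320·70 = 42.160 + 22.400 ≈ 64.560
SE_est = SD · √(r(1 − r)) = 9.100 · √0.218 ≈ 9.100 · 0.466 ≈ 4.245
CI = 64.560 ± 1.96 · 4.245 → [56.240, 72.880]

[56.24, 72.88]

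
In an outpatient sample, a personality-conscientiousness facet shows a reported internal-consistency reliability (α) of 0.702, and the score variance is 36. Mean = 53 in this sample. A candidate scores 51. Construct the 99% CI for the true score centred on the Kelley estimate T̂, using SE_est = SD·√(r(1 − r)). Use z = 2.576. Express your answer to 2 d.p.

σ = 36^(1/2) = 6.000
T̂ = r·X + (1 − r)·M = 0.702·51 + 0.298·53 = 35.802 + 15.794 ≈ 51.596
SE_est = 6.000·√[r(1 − r)] ≈ 2.744
CI = 51.596 ± 2.576 · 2.744 → [44.527, 58.665]

[44.53, 58.67]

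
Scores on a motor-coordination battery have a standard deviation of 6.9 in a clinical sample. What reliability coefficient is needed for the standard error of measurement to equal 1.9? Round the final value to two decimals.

r = 1 − (SEM / SD)² = 1 − (1.9000 / 6.9)² ≈ 1 − 0.0758 ≈ 0.9242

0.92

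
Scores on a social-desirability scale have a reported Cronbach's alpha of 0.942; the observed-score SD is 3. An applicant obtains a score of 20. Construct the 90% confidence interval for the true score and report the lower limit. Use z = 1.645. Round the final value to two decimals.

18.81

SEM = 3.000·√(1 − 0.942) ≈ 0.722
Margin = 1.645 · 0.722 ≈ 1.189
Lower bound: 20 − 1.189 = 18.811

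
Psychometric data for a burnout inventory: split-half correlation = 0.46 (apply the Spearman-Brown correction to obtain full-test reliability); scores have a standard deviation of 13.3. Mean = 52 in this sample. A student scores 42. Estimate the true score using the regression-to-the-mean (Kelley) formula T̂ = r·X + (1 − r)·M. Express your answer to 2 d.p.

r_full = 2·0.46 / (1 + 0.46) ≃ 0.6301
T̂ = r·X + (1 − r)·M = 0.6301*42 + 0.3699*52 ≃ 26.4658 + 19.2329 ≃ 45.6986

45.70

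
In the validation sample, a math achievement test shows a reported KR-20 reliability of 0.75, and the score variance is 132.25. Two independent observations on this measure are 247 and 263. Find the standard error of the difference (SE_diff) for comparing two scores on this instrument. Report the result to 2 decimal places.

8.13

SD = √132.25 = 11.500
SEM = 11.500 × √(1 − 0.750) = 11.500 × √0.250 ≈ 11.500 × 0.500 ≈ 5.750
SE_diff = √2 × SEM ≈ 8.132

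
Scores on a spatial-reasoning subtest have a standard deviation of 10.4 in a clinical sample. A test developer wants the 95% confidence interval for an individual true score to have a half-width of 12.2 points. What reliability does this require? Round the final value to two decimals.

0.64

Required SEM = 12.2 / 1.96 ≃ 6.2245
Required reliability = 1 − (SEM/SD)² = 1 − 0.3582 ≃ 0.6418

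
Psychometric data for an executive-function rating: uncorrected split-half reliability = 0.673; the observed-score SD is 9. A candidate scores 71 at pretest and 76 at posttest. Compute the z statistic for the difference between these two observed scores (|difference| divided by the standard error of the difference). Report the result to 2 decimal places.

0.89

r_full = 2·0.673 / (1 + 0.673) ≈ 0.805
SEM = 9.000 · √(1 − 0.805) = 9.000 · √0.195 ≈ 9.000 · 0.442 ≈ 3.979
SE_diff = √2 · SEM ≈ 5.627
z = |71 − 76| / 5.627 = 5 / 5.627 ≈ 0.889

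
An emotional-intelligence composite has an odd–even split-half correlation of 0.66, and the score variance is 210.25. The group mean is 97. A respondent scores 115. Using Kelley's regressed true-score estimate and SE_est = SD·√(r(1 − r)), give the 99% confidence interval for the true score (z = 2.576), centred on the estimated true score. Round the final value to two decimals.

SD = √210.25 = 14.500
Full-length reliability (Spearman-Brown) = 2(0.66)/(1+0.66) ≃ 0.795
Estimated true score = 0.795*115 + (1 − 0.795)*97 ≃ 111.313
SE_est = SD * √(r(1 − r)) = 14.500 * √0.163 ≃ 14.500 * 0.404 ≃ 5.852
99% CI: 111.313 ± 15.074 ≃ (96.239, 126.387)

[96.24, 126.39]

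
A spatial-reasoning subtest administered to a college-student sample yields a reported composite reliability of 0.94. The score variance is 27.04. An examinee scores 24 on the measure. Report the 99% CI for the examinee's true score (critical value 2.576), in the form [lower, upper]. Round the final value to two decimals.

[20.72, 27.28]

SD = √27.04 ≈ 5.2000
The standard error of measurement is 5.2000*√(1 − 0.9400) ≈ 5.2000*0.2449 ≈ 1.2737.
Half-width = 2.576*1.2737 ≈ 3.2811
CI = 24 ± 3.2811 → [20.7189, 27.2811]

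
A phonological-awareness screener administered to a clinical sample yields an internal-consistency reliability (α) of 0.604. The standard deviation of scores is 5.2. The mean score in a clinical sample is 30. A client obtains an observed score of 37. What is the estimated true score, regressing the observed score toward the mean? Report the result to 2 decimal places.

T̂ = 0.6040(37) + 0.3960(30) ≈ 34.2280

34.23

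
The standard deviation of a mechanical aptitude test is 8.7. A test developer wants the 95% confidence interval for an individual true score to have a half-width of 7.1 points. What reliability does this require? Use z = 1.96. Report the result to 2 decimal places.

SEM needed = half-width / z = 7.1/1.96 ≈ 3.6224
Required reliability = 1 − (SEM/SD)² = 1 − 0.1734 ≈ 0.8266

0.83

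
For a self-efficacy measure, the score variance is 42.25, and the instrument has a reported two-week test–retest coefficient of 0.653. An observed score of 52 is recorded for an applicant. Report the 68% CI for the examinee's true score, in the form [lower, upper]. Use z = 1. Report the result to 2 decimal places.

SD = √42.25 ≈ 6.5000
SEM = 6.5000 * √(1 − 0.6530) = 6.5000 * √0.3470 ≈ 6.5000 * 0.5891 ≈ 3.8289
Half-width = 1*3.8289 ≈ 3.8289
68% CI: 52 ± 3.8289 = [48.1711, 55.8289]

[48.17, 55.83]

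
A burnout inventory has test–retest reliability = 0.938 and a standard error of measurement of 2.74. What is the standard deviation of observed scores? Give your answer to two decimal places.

σ = SEM·(1 − r)^(−1/2) ≈ 2.74*4.016 ≈ 11.004

11.00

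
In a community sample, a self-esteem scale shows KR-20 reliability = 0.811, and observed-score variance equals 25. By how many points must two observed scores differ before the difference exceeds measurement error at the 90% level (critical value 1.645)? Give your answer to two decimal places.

SD = √25 = 5.0000
SEM = 5.0000 · √(1 − 0.8110) = 5.0000 · √0.1890 ≈ 5.0000 · 0.4347 ≈ 2.1737
Standard error of the difference = 2.1737·√2 ≈ 3.0741
Smallest detectable difference = 1.645·3.0741 ≈ 5.0569

5.06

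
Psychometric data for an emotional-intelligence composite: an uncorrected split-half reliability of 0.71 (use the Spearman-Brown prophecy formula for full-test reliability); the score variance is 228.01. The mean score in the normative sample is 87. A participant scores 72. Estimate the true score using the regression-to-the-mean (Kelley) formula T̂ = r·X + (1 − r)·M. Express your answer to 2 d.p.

Spearman-Brown: r = 2(0.71) / (1 + 0.71) = 1.420 / 1.710 ≃ 0.830
T̂ = 0.830(72) + 0.170(87) ≃ 74.544

74.54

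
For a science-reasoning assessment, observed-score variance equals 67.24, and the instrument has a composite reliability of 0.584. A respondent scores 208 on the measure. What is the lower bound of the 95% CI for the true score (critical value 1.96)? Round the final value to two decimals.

SD = √67.24 ≈ 8.20000
SEM = 8.20000·√(1 − 0.58400) ≈ 5.28884
1.96 · SEM ≈ 10.36613
Lower limit = 208 − 10.36613 ≈ 197.63387

197.63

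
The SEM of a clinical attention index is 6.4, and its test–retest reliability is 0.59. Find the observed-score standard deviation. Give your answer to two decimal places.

10.00

σ = SEM·(1 − r)^(−1/2) ≈ 6.4×1.5617 ≈ 9.9951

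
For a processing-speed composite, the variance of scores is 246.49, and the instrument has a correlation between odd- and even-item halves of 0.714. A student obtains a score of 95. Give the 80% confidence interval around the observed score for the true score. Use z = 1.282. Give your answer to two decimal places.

[86.78, 103.22]

SD = √246.49 ≈ 15.7000
Spearman-Brown: r = 2(0.714) / (1 + 0.714) = 1.4280 / 1.7140 ≈ 0.8331
The standard error of measurement is 15.7000*√(1 − 0.8331) ≈ 15.7000*0.4085 ≈ 6.4132.
Half-width = 1.282*6.4132 ≈ 8.2218
Interval: (86.7782, 103.2218)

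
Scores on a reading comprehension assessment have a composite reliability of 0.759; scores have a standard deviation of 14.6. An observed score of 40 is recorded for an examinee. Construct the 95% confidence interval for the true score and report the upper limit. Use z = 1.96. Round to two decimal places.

54.05

SEM = 14.600 × √(1 − 0.759) = 14.600 × √0.241 ≃ 14.600 × 0.491 ≃ 7.167
1.96 × SEM ≃ 14.048
Upper limit = 40 + 14.048 ≃ 54.048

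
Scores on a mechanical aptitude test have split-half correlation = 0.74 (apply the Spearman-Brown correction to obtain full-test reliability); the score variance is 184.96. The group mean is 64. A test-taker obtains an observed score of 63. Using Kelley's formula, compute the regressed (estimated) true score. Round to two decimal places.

63.15

Spearman-Brown: r = 2(0.74) / (1 + 0.74) = 1.480 / 1.740 ≈ 0.851
T̂ = r·X + (1 − r)·M = 0.851×63 + 0.149×64 ≈ 53.586 + 9.563 ≈ 63.149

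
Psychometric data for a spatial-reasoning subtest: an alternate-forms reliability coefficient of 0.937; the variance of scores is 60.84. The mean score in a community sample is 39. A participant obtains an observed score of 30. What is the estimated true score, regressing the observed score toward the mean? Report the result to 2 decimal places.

30.57

T̂ = r·X + (1 − r)·M = 0.9370×30 + 0.0630×39 = 28.1100 + 2.4570 ≈ 30.5670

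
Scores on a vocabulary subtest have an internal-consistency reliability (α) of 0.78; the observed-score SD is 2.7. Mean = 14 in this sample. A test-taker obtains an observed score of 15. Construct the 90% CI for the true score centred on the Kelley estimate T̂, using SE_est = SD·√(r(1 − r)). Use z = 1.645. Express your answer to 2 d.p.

Estimated true score = 0.7800*15 + (1 − 0.7800)*14 ≃ 14.7800
SE_est = SD * √(r(1 − r)) = 2.7000 * √0.1716 ≃ 2.7000 * 0.4142 ≃ 1.1185
90% CI: 14.7800 ± 1.8399 ≃ (12.9401, 16.6199)

[12.94, 16.62]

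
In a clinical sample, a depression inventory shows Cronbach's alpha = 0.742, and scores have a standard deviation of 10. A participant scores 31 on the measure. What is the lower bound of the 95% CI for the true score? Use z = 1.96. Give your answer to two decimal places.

SEM = 10.0000*√(1 − 0.7420) ≈ 5.0794
1.96 * SEM ≈ 9.9556
Lower bound: 31 − 9.9556 = 21.0444

21.04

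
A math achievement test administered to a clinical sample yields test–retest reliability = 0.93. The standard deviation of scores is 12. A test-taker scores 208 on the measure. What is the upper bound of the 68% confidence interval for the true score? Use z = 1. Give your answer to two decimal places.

SEM = 12.0000 · √(1 − 0.9300) = 12.0000 · √0.0700 ≈ 12.0000 · 0.2646 ≈ 3.1749
Half-width = 1·3.1749 ≈ 3.1749
Upper bound: 208 + 3.1749 = 211.1749

211.17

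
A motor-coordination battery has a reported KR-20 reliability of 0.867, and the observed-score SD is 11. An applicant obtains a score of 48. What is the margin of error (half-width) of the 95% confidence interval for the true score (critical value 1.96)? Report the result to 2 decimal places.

7.86

SEM = 11.0000 × √(1 − 0.8670) = 11.0000 × √0.1330 ≃ 11.0000 × 0.3647 ≃ 4.0116
Half-width = 1.96×4.0116 ≃ 7.8628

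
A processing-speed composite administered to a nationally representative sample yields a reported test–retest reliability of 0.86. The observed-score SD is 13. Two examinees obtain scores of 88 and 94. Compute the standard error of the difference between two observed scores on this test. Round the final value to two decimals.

6.88

SEM = 13.0000 × √(1 − 0.8600) = 13.0000 × √0.1400 ≃ 13.0000 × 0.3742 ≃ 4.8642
SE_diff = √2 × SEM ≃ 6.8790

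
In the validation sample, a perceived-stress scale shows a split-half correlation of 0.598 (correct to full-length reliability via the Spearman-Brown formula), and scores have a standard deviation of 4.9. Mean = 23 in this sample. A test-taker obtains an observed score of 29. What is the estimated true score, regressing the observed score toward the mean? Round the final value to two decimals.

27.49

r_full = 2·0.598 / (1 + 0.598) ≃ 0.74844
T̂ = r·X + (1 − r)·M = 0.74844*29 + 0.25156*23 ≃ 21.70463 + 5.78598 ≃ 27.49061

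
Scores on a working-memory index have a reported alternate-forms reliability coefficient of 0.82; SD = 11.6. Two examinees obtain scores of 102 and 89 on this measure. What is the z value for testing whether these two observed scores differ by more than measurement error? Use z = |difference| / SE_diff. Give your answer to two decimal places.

1.87

SEM = 11.6000 × √(1 − 0.8200) = 11.6000 × √0.1800 ≈ 11.6000 × 0.4243 ≈ 4.9215
SE_diff = √2 × SEM ≈ 6.9600
z = |102 − 89| / 6.9600 = 13 / 6.9600 ≈ 1.8678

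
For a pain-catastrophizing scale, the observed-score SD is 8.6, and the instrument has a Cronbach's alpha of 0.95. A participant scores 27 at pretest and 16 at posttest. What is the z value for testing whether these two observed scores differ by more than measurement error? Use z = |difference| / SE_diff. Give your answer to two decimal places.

SEM = 8.6000*√(1 − 0.9500) ≈ 1.9230
SE_diff = √2 * SEM ≈ 2.7196
z = |27 − 16| / 2.7196 = 11 / 2.7196 ≈ 4.0448

4.04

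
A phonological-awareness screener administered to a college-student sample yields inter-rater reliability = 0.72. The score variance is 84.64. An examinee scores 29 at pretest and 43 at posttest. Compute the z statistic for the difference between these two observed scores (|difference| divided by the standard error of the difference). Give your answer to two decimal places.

2.03

SD = √84.64 ≃ 9.2000
SEM = 9.2000 × √(1 − 0.7200) = 9.2000 × √0.2800 ≃ 9.2000 × 0.5292 ≃ 4.8682
SE_diff = SEM × √2 ≃ 4.8682 × 1.4142 ≃ 6.8846
z = |29 − 43| / 6.8846 = 14 / 6.8846 ≃ 2.0335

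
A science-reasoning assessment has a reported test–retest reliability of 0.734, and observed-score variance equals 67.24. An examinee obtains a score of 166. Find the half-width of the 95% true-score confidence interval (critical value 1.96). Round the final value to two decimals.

8.29

σ = 67.24^(1/2) = 8.200
The standard error of measurement is 8.200×√(1 − 0.734) ≈ 8.200×0.516 ≈ 4.229.
Half-width = 1.96×4.229 ≈ 8.289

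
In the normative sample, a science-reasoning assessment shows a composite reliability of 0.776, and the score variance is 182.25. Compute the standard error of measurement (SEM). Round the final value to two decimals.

SD = √182.25 ≈ 13.500
SEM = 13.500 · √(1 − 0.776) = 13.500 · √0.224 ≈ 13.500 · 0.473 ≈ 6.389

6.39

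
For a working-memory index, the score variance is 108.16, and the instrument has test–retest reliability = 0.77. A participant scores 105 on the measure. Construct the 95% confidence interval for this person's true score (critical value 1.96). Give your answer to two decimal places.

σ = 108.16^(1/2) = 10.40000
SEM = 10.40000 × √(1 − 0.77000) = 10.40000 × √0.23000 ≈ 10.40000 × 0.47958 ≈ 4.98766
Margin = 1.96 × 4.98766 ≈ 9.77582
Interval: (95.22418, 114.77582)

[95.22, 114.78]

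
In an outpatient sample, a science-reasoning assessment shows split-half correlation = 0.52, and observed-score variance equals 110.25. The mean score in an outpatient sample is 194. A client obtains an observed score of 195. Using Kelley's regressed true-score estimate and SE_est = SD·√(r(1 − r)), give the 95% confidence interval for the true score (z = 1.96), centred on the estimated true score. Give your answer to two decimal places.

SD = √110.25 = 10.5000
Spearman-Brown: r = 2(0.52) / (1 + 0.52) = 1.0400 / 1.5200 ≈ 0.6842
T̂ = 0.6842(195) + 0.3158(194) ≈ 194.6842
SE_est = SD * √(r(1 − r)) = 10.5000 * √0.2161 ≈ 10.5000 * 0.4648 ≈ 4.8807
95% CI: 194.6842 ± 9.5662 ≈ (185.1180, 204.2504)

[185.12, 204.25]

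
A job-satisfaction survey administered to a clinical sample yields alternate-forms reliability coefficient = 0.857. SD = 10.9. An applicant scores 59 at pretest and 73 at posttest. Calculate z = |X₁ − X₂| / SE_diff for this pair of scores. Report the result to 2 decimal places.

SEM = 10.900 × √(1 − 0.857) = 10.900 × √0.143 ≃ 10.900 × 0.378 ≃ 4.122
SE_diff = SEM × √2 ≃ 4.122 × 1.414 ≃ 5.829
z = |59 − 73| / 5.829 = 14 / 5.829 ≃ 2.402

2.40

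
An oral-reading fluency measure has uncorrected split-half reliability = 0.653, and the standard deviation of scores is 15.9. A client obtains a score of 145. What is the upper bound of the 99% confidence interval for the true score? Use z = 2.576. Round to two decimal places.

163.77

Full-length reliability (Spearman-Brown) = 2(0.653)/(1+0.653) ≈ 0.79008
SEM = 15.90000·√(1 − 0.79008) ≈ 7.28493
Margin = 2.576 · 7.28493 ≈ 18.76598
Upper limit = 145 + 18.76598 ≈ 163.76598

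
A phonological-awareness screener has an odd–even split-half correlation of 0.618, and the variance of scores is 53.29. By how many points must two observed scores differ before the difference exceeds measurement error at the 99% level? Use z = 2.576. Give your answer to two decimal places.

12.92

SD = √53.29 = 7.30000
Full-length reliability (Spearman-Brown) = 2(0.618)/(1+0.618) ≈ 0.76391
SEM = 7.30000·√(1 − 0.76391) ≈ 3.54703
Standard error of the difference = 3.54703·√2 ≈ 5.01626
Minimum reliable difference = 2.576 · SE_diff ≈ 2.576 · 5.01626 ≈ 12.92189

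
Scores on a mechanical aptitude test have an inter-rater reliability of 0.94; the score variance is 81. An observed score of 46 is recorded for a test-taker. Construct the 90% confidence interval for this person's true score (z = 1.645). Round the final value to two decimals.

σ = 81^(1/2) = 9.000
SEM = 9.000 * √(1 − 0.940) = 9.000 * √0.060 ≈ 9.000 * 0.245 ≈ 2.205
Half-width = 1.645*2.205 ≈ 3.626
90% CI: 46 ± 3.626 = [42.374, 49.626]

[42.37, 49.63]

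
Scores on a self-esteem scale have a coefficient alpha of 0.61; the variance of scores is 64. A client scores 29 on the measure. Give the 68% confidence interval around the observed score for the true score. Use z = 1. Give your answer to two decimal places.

[24.00, 34.00]

σ = 64^(1/2) = 8.0000
The standard error of measurement is 8.0000*√(1 − 0.6100) ≈ 8.0000*0.6245 ≈ 4.9960.
Margin = 1 * 4.9960 ≈ 4.9960
68% CI: 29 ± 4.9960 = [24.0040, 33.9960]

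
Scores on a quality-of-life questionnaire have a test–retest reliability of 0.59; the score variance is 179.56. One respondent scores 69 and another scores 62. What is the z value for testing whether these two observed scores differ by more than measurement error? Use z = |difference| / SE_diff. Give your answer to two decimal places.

σ = 179.56^(1/2) = 13.400
SEM = 13.400 · √(1 − 0.590) = 13.400 · √0.410 ≈ 13.400 · 0.640 ≈ 8.580
SE_diff = SEM · √2 ≈ 8.580 · 1.414 ≈ 12.134
z = 7 / 12.134 ≈ 0.577

0.58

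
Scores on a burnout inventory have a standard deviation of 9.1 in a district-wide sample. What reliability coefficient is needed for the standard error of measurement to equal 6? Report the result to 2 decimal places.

0.57

r = 1 − (SEM / SD)² = 1 − (6.000 / 9.1)² ≃ 1 − 0.435 ≃ 0.565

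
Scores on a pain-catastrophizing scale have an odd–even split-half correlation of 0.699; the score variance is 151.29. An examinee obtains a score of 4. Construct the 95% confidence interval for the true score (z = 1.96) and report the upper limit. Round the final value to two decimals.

14.15

SD = √151.29 ≃ 12.3000
r_full = 2·0.699 / (1 + 0.699) ≃ 0.8228
SEM = 12.3000 × √(1 − 0.8228) = 12.3000 × √0.1772 ≃ 12.3000 × 0.4209 ≃ 5.1772
Margin = 1.96 × 5.1772 ≃ 10.1472
Upper limit = 4 + 10.1472 ≃ 14.1472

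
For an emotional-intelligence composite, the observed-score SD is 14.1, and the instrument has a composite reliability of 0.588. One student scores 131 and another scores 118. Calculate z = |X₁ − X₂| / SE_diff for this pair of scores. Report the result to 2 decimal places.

SEM = 14.10000·√(1 − 0.58800) ≈ 9.05040
SE_diff = SEM · √2 ≈ 9.05040 · 1.41421 ≈ 12.79920
z = 13 / 12.79920 ≈ 1.01569

1.02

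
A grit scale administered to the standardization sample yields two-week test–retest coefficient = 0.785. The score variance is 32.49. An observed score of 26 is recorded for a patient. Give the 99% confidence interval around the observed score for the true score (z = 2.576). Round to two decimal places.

[19.19, 32.81]

σ = 32.49^(1/2) = 5.700
SEM = 5.700 × √(1 − 0.785) = 5.700 × √0.215 ≈ 5.700 × 0.464 ≈ 2.643
2.576 × SEM ≈ 6.808
Interval: (19.192, 32.808)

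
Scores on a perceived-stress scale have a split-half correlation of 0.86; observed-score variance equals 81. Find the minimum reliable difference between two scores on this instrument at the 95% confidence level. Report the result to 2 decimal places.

σ = 81^(1/2) = 9.000
r_full = 2·0.86 / (1 + 0.86) ≃ 0.925
The standard error of measurement is 9.000·√(1 − 0.925) ≃ 9.000·0.274 ≃ 2.469.
Standard error of the difference = 2.469·√2 ≃ 3.492
Smallest detectable difference = 1.96·3.492 ≃ 6.844

6.84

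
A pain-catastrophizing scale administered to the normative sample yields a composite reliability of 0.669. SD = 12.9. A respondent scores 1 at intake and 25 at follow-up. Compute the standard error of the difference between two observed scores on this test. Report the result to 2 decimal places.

SEM = 12.90000 × √(1 − 0.66900) = 12.90000 × √0.33100 ≈ 12.90000 × 0.57533 ≈ 7.42171
SE_diff = SEM × √2 ≈ 7.42171 × 1.41421 ≈ 10.49588

10.50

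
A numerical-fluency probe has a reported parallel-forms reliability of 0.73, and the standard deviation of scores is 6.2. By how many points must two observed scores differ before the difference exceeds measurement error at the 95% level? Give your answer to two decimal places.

SEM = 6.200 × √(1 − 0.730) = 6.200 × √0.270 ≈ 6.200 × 0.520 ≈ 3.222
SE_diff = √2 × SEM ≈ 4.556
Minimum reliable difference = 1.96 × SE_diff ≈ 1.96 × 4.556 ≈ 8.930

8.93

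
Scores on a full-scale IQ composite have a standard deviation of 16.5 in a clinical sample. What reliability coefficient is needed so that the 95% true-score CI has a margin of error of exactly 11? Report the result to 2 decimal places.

SEM needed = half-width / z = 11/1.96 ≈ 5.61224
r = 1 − (SEM / SD)² = 1 − (5.61224 / 16.5)² ≈ 1 − 0.11569 ≈ 0.88431

0.88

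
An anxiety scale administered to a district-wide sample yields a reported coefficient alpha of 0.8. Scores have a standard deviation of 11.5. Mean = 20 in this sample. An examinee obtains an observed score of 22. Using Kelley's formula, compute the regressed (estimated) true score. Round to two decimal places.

21.60

Estimated true score = 0.800·22 + (1 − 0.800)·20 ≈ 21.600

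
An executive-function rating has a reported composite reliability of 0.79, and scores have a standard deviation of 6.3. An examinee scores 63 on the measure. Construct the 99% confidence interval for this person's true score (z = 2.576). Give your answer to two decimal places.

SEM = 6.3000*√(1 − 0.7900) ≈ 2.8870
Margin = 2.576 * 2.8870 ≈ 7.4370
99% CI: 63 ± 7.4370 = [55.5630, 70.4370]

[55.56, 70.44]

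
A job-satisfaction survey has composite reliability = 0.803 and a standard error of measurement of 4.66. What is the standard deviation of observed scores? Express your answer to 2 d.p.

10.50

SD = SEM / √(1 − r) = 4.66 / √0.1970 ≈ 4.66 / 0.4438 ≈ 10.4991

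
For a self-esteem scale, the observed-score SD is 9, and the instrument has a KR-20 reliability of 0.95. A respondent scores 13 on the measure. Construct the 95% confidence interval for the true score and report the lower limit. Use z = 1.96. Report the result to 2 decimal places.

The standard error of measurement is 9.000×√(1 − 0.950) ≃ 9.000×0.224 ≃ 2.012.
1.96 × SEM ≃ 3.944
Lower bound: 13 − 3.944 = 9.056

9.06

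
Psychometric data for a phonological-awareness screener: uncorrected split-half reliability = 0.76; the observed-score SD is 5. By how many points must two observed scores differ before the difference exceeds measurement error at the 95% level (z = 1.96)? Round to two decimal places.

5.12

r_full = 2·0.76 / (1 + 0.76) ≃ 0.864
SEM = 5.000*√(1 − 0.864) ≃ 1.846
SE_diff = √2 * SEM ≃ 2.611
Smallest detectable difference = 1.96*2.611 ≃ 5.118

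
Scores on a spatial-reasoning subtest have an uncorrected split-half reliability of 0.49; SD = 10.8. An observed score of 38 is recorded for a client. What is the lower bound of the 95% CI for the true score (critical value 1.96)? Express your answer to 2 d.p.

25.62

r_full = 2·0.49 / (1 + 0.49) ≃ 0.658
SEM = 10.800×√(1 − 0.658) ≃ 6.319
1.96 × SEM ≃ 12.384
Lower limit = 38 − 12.384 ≃ 25.616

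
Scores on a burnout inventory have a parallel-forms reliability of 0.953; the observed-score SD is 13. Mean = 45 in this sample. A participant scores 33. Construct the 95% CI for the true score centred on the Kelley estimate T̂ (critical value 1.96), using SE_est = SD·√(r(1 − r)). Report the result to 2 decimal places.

[28.17, 38.96]

T̂ = r·X + (1 − r)·M = 0.953*33 + 0.047*45 = 31.449 + 2.115 ≈ 33.564
SE_est = 13.000·√[r(1 − r)] ≈ 2.751
CI = 33.564 ± 1.96 * 2.751 → [28.171, 38.957]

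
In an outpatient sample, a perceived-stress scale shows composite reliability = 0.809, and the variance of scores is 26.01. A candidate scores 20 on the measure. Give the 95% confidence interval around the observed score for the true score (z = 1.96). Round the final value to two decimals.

[15.63, 24.37]

σ = 26.01^(1/2) = 5.100
SEM = 5.100*√(1 − 0.809) ≃ 2.229
Margin = 1.96 * 2.229 ≃ 4.369
CI = 20 ± 4.369 → [15.631, 24.369]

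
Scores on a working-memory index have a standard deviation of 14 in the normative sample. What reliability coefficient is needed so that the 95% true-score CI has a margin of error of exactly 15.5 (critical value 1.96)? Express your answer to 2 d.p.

0.68

SEM needed = half-width / z = 15.5/1.96 ≈ 7.908
r = 1 − (7.908/14)² ≈ 1 − 0.319 ≈ 0.681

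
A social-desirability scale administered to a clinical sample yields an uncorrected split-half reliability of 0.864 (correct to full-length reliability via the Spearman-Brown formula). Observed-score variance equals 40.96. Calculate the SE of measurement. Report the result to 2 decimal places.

1.73

SD = √40.96 = 6.4000
r_full = 2·0.864 / (1 + 0.864) ≈ 0.9270
SEM = 6.4000·√(1 − 0.9270) ≈ 1.7287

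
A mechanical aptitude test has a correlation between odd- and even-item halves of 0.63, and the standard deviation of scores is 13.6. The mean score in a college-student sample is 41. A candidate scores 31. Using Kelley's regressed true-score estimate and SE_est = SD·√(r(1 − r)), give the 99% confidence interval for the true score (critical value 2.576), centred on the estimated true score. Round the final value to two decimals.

[18.59, 47.95]

Spearman-Brown: r = 2(0.63) / (1 + 0.63) = 1.2600 / 1.6300 ≈ 0.7730
Estimated true score = 0.7730·31 + (1 − 0.7730)·41 ≈ 33.2699
SE_est = 13.6000·√(0.7730·0.2270) ≈ 5.6969
99% CI: 33.2699 ± 14.6752 ≈ (18.5948, 47.9451)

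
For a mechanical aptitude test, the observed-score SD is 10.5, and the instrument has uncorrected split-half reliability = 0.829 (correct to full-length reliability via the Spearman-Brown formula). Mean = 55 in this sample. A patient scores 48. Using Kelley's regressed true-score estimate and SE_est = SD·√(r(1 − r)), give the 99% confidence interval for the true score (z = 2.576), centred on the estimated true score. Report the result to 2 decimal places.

Spearman-Brown: r = 2(0.829) / (1 + 0.829) = 1.658 / 1.829 ≈ 0.907
T̂ = r·X + (1 − r)·M = 0.907×48 + 0.093×55 ≈ 43.512 + 5.142 ≈ 48.654
SE_est = SD × √(r(1 − r)) = 10.500 × √0.085 ≈ 10.500 × 0.291 ≈ 3.057
CI = 48.654 ± 2.576 × 3.057 → [40.780, 56.529]

[40.78, 56.53]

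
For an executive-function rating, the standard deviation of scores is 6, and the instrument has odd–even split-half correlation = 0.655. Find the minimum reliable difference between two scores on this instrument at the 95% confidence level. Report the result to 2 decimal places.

7.59

r_full = 2·0.655 / (1 + 0.655) ≈ 0.7915
SEM = 6.0000·√(1 − 0.7915) ≈ 2.7394
Standard error of the difference = 2.7394·√2 ≈ 3.8742
Minimum reliable difference = 1.96 · SE_diff ≈ 1.96 · 3.8742 ≈ 7.5933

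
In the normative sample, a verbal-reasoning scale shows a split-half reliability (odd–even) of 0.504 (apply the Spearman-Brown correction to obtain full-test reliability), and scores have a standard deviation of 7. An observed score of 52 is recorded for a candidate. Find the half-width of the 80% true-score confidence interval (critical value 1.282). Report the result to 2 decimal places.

Full-length reliability (Spearman-Brown) = 2(0.504)/(1+0.504) ≈ 0.6702
SEM = 7.0000 × √(1 − 0.6702) = 7.0000 × √0.3298 ≈ 7.0000 × 0.5743 ≈ 4.0199
Margin = 1.282 × 4.0199 ≈ 5.1535

5.15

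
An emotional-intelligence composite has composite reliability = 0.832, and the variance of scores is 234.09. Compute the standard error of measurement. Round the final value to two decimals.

SD = √234.09 ≈ 15.3000
SEM = 15.3000 · √(1 − 0.8320) = 15.3000 · √0.1680 ≈ 15.3000 · 0.4099 ≈ 6.2711

6.27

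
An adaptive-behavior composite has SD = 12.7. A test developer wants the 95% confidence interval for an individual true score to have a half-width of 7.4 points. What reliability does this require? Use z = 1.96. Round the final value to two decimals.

SEM needed = half-width / z = 7.4/1.96 ≃ 3.776
r = 1 − (SEM / SD)² = 1 − (3.776 / 12.7)² ≃ 1 − 0.088 ≃ 0.912

0.91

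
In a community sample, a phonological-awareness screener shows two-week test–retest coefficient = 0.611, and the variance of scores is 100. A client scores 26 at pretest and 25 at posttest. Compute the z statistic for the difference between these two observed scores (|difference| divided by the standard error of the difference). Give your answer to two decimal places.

0.11

σ = 100^(1/2) = 10.0000
SEM = 10.0000 · √(1 − 0.6110) = 10.0000 · √0.3890 ≃ 10.0000 · 0.6237 ≃ 6.2370
SE_diff = SEM · √2 ≃ 6.2370 · 1.4142 ≃ 8.8204
z = 1 / 8.8204 ≃ 0.1134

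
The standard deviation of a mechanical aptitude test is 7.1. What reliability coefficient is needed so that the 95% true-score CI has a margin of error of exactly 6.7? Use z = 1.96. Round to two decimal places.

Required SEM = 6.7 / 1.96 ≈ 3.4184
Required reliability = 1 − (SEM/SD)² = 1 − 0.2318 ≈ 0.7682

0.77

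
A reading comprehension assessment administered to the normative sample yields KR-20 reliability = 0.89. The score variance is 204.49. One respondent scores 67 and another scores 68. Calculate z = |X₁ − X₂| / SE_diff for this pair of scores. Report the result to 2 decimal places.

SD = √204.49 = 14.300
SEM = 14.300·√(1 − 0.890) ≈ 4.743
SE_diff = SEM · √2 ≈ 4.743 · 1.414 ≈ 6.707
z = 1 / 6.707 ≈ 0.149

0.15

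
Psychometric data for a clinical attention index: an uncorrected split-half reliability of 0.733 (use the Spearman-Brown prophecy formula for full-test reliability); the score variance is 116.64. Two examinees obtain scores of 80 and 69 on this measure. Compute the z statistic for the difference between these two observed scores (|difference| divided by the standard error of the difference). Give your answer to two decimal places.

σ = 116.64^(1/2) = 10.8000
Full-length reliability (Spearman-Brown) = 2(0.733)/(1+0.733) ≈ 0.8459
SEM = 10.8000 · √(1 − 0.8459) = 10.8000 · √0.1541 ≈ 10.8000 · 0.3925 ≈ 4.2392
Standard error of the difference = 4.2392·√2 ≈ 5.9951
z = 11 / 5.9951 ≈ 1.8348

1.83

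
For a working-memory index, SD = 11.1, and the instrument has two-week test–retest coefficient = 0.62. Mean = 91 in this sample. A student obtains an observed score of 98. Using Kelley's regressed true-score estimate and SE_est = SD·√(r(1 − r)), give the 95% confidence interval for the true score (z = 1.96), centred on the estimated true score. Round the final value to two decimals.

[84.78, 105.90]

T̂ = 0.620(98) + 0.380(91) ≈ 95.340
SE_est = SD * √(r(1 − r)) = 11.100 * √0.236 ≈ 11.100 * 0.485 ≈ 5.388
CI = 95.340 ± 1.96 * 5.388 → [84.780, 105.900]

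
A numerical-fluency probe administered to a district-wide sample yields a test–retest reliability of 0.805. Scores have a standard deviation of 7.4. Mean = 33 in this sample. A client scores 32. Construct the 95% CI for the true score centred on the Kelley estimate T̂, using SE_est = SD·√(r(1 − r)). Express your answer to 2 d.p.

T̂ = r·X + (1 − r)·M = 0.8050·32 + 0.1950·33 = 25.7600 + 6.4350 ≈ 32.1950
SE_est = SD · √(r(1 − r)) = 7.4000 · √0.1570 ≈ 7.4000 · 0.3962 ≈ 2.9319
CI = 32.1950 ± 1.96 · 2.9319 → [26.4485, 37.9415]

[26.45, 37.94]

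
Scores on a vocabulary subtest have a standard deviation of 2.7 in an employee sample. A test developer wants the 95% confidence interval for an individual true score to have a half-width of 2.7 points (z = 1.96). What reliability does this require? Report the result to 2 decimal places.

SEM needed = half-width / z = 2.7/1.96 ≃ 1.3776
r = 1 − (1.3776/2.7)² ≃ 1 − 0.2603 ≃ 0.7397

0.74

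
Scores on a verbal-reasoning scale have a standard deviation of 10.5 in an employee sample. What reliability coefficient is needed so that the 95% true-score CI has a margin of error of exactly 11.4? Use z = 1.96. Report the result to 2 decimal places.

0.69

Required SEM = 11.4 / 1.96 ≃ 5.816
r = 1 − (5.816/10.5)² ≃ 1 − 0.307 ≃ 0.693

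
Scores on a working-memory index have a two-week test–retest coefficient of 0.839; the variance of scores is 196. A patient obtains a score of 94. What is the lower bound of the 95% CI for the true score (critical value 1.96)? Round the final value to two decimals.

82.99

SD = √196 ≈ 14.0000
SEM = 14.0000 * √(1 − 0.8390) = 14.0000 * √0.1610 ≈ 14.0000 * 0.4012 ≈ 5.6175
Half-width = 1.96*5.6175 ≈ 11.0102
Lower bound: 94 − 11.0102 = 82.9898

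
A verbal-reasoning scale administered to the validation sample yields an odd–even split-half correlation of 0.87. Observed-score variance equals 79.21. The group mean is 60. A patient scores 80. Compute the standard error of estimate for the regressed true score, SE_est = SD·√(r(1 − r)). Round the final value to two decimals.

2.26

SD = √79.21 ≈ 8.9000
Spearman-Brown: r = 2(0.87) / (1 + 0.87) = 1.7400 / 1.8700 ≈ 0.9305
SE_est = SD * √(r(1 − r)) = 8.9000 * √0.0647 ≈ 8.9000 * 0.2543 ≈ 2.2636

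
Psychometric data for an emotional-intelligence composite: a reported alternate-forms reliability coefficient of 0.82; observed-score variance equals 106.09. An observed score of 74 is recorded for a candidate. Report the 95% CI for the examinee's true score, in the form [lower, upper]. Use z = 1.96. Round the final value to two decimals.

[65.43, 82.57]

SD = √106.09 = 10.30000
SEM = 10.30000·√(1 − 0.82000) ≈ 4.36992
Margin = 1.96 · 4.36992 ≈ 8.56504
Interval: (65.43496, 82.56504)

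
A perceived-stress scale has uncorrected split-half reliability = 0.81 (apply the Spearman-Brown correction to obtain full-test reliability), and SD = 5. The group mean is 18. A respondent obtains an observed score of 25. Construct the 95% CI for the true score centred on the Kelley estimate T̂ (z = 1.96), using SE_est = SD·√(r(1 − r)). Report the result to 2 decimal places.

[21.26, 27.27]

Full-length reliability (Spearman-Brown) = 2(0.81)/(1+0.81) ≈ 0.89503
T̂ = r·X + (1 − r)·M = 0.89503·25 + 0.10497·18 ≈ 22.37569 + 1.88950 ≈ 24.26519
SE_est = 5.00000·√(0.89503·0.10497) ≈ 1.53259
CI = 24.26519 ± 1.96 · 1.53259 → [21.26132, 27.26907]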